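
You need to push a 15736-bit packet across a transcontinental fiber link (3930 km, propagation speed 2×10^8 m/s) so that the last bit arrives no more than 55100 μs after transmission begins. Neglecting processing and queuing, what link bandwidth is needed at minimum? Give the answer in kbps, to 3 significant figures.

444 kbps

Propagation delay = 3930000 / 200000000 = 19650 μs.
Transmission budget = 55100 − 19650 = 35450 μs.
R ≥ L / t_tx = 15736 bits / 0.03545 s = 444 kbps.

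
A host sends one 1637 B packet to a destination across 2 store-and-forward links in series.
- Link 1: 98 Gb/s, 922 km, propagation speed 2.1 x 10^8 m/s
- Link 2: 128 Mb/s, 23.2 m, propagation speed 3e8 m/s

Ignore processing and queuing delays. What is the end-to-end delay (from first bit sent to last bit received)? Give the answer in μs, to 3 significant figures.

4490 μs

L = 1637 × 8 = 13096 bits.
Transmission delays (L/R per hop): 0.133633, 102.313 μs; sum = 102.446 μs.
Propagation delays (d/s per hop): 4390.48, 0.0773333 μs; sum = 4390.55 μs.
End-to-end = 4490 μs.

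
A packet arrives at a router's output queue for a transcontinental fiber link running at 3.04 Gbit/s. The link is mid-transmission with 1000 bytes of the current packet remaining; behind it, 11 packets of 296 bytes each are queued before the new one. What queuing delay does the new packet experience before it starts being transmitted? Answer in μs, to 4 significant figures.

Each queued packet: L/R = 2368/3040000000 = 0.778947 μs.
11 queued → 8.56842 μs.
Plus remaining 8000 bits of current packet: 2.63158 μs.
Queuing delay = 11.20 μs.

11.20 μs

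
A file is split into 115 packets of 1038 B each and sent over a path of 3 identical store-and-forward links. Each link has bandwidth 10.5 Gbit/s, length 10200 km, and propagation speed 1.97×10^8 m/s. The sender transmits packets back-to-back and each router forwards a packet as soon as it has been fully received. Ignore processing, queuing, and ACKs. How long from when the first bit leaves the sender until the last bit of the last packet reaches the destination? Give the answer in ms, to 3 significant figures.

155 ms

Per-hop transmission t_tx = L/R = 8304/10500000000 = 0.000790857 ms.
Per-hop propagation t_prop = 10200000/197000000 = 51.7766 ms.
Pipeline fill: first packet needs 3·t_tx to clear all hops; remaining 114 packets each add one t_tx.
Total = (3+115-1)·t_tx + 3·t_prop = 117·0.000790857 + 3·51.7766 = 155 ms.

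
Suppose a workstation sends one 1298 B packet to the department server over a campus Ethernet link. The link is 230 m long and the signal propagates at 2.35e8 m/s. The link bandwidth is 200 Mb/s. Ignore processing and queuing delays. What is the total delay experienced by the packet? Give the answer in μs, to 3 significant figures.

L = 1298 × 8 = 10384 bits.
Transmission delay = L/R = 10384 / 200000000 = 51.92 μs.
Propagation delay = d/s = 230 m / 235000000 m/s = 0.978723 μs.
Total = 52.9 μs.

52.9 μs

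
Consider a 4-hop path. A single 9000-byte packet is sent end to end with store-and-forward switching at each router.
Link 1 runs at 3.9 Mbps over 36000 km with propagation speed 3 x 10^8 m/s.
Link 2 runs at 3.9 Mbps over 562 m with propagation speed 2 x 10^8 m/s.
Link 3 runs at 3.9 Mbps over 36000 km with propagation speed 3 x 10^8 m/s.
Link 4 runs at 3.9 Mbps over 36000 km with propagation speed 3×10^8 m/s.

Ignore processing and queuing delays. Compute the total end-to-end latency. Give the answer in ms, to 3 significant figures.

L = 9000 × 8 = 72000 bits.
Transmission delay per hop = L/R = 72000/3900000 = 18.4615 ms; 4 hops → 73.8462 ms.
Propagation delays (d/s per hop): 120, 0.00281, 120, 120 ms; sum = 360.003 ms.
End-to-end = 434 ms.

434 ms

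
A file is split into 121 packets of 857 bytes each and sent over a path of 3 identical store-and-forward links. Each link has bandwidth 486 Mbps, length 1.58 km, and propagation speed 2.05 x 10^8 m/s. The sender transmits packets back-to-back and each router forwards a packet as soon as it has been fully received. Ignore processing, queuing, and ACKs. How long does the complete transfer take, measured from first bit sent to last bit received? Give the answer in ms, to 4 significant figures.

Per-hop transmission t_tx = L/R = 6856/486000000 = 0.014107 ms.
Per-hop propagation t_prop = 1580/2.05e+08 = 0.00770732 ms.
Pipeline fill: first packet needs 3·t_tx to clear all hops; remaining 120 packets each add one t_tx.
Total = (3+121-1)·t_tx + 3·t_prop = 123·0.014107 + 3·0.00770732 = 1.758 ms.

1.758 ms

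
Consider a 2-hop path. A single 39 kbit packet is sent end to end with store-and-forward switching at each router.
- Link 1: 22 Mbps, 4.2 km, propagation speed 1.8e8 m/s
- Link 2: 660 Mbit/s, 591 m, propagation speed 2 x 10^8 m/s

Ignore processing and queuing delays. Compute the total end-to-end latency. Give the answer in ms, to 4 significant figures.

1.858 ms

L = 39000 bits.
Transmission delays (L/R per hop): 1.77273, 0.0590909 ms; sum = 1.83182 ms.
Propagation delays (d/s per hop): 0.0233333, 0.002955 ms; sum = 0.0262883 ms.
End-to-end = 1.858 ms.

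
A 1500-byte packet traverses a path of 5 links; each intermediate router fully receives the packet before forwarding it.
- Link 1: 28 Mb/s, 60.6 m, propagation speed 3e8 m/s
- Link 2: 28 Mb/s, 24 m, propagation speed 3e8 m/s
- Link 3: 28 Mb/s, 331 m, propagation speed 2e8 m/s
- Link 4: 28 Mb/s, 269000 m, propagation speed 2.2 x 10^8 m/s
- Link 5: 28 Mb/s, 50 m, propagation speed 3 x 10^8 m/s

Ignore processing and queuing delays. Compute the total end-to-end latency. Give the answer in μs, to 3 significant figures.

3370 μs

L = 1500 × 8 = 12000 bits.
Transmission delay per hop = L/R = 12000/28000000 = 428.571 μs; 5 hops → 2142.86 μs.
Propagation delays (d/s per hop): 0.202, 0.08, 1.655, 1222.73, 0.166667 μs; sum = 1224.83 μs.
End-to-end = 3370 μs.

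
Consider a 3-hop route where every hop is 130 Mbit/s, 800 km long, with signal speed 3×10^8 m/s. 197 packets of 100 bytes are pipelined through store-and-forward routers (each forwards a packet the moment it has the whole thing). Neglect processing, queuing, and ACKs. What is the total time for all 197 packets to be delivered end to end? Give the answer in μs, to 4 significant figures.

Per-hop transmission t_tx = L/R = 800/130000000 = 6.15385 μs.
Per-hop propagation t_prop = 800000/300000000 = 2666.67 μs.
Pipeline fill: first packet needs 3·t_tx to clear all hops; remaining 196 packets each add one t_tx.
Total = (3+197-1)·t_tx + 3·t_prop = 199·6.15385 + 3·2666.67 = 9225 μs.

9225 μs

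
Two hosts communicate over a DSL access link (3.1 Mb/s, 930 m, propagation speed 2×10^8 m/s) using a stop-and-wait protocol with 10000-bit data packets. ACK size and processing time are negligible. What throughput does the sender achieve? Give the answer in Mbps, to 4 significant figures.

t_tx = L/R = 10000/3100000 = 0.00322581 s.
t_prop = 930/200000000 = 4.65e-06 s; RTT = 9.3e-06 s.
Cycle = t_tx + RTT = 0.00323511 s.
Throughput = L / cycle = 10000 / 0.00323511 = 3.091 Mbps.

3.091 Mbps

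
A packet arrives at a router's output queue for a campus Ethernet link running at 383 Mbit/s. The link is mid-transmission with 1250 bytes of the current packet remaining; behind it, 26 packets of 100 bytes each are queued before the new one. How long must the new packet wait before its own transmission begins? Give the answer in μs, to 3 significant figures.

Each queued packet: L/R = 800/383000000 = 2.08877 μs.
26 queued → 54.3081 μs.
Plus remaining 10000 bits of current packet: 26.1097 μs.
Queuing delay = 80.4 μs.

80.4 μs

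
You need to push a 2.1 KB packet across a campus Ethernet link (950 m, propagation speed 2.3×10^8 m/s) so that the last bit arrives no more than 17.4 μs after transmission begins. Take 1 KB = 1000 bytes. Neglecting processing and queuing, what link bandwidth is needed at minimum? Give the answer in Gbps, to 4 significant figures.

1.266 Gbps

L = 16800 bits.
Propagation delay = 950 / 2.3e+08 = 4.13043 μs.
Transmission budget = 17.4 − 4.13043 = 13.2696 μs.
R ≥ L / t_tx = 16800 bits / 1.32696e-05 s = 1.266 Gbps.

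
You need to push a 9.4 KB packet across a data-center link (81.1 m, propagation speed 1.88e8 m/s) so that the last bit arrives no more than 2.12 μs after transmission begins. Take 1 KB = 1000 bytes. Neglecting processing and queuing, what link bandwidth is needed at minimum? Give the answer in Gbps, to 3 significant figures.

44.5 Gbps

L = 75200 bits.
Propagation delay = 81.1 / 188000000 = 0.431383 μs.
Transmission budget = 2.12 − 0.431383 = 1.68862 μs.
R ≥ L / t_tx = 75200 bits / 1.68862e-06 s = 44.5 Gbps.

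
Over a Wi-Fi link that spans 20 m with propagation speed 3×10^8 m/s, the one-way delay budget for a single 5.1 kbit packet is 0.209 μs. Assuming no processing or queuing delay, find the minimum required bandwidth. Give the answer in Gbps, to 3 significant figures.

Propagation delay = 20 / 300000000 = 0.0666667 μs.
Transmission budget = 0.209 − 0.0666667 = 0.142333 μs.
R ≥ L / t_tx = 5100 bits / 1.42333e-07 s = 35.8 Gbps.

35.8 Gbps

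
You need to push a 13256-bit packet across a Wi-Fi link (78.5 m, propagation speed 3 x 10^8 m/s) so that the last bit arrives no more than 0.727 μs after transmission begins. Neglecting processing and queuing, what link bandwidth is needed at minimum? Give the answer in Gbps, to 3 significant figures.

Propagation delay = 78.5 / 300000000 = 0.261667 μs.
Transmission budget = 0.727 − 0.261667 = 0.465333 μs.
R ≥ L / t_tx = 13256 bits / 4.65333e-07 s = 28.5 Gbps.

28.5 Gbps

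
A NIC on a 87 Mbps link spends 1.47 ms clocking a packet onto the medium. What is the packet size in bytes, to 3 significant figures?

L = R × t_tx = 87000000 b/s × 0.00147 s = 127890 bits.
In bytes: 127890 / 8 = 16000 bytes.

16000 bytes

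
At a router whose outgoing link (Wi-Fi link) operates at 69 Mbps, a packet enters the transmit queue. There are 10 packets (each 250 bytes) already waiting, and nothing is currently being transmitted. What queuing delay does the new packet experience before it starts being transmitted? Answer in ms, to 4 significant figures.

Each queued packet: L/R = 2000/69000000 = 0.0289855 ms.
10 queued → 0.289855 ms.
Queuing delay = 0.2899 ms.

0.2899 ms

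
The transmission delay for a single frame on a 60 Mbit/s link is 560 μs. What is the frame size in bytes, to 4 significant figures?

L = R × t_tx = 60000000 b/s × 0.00056 s = 33600 bits.
In bytes: 33600 / 8 = 4200 bytes.

4200 bytes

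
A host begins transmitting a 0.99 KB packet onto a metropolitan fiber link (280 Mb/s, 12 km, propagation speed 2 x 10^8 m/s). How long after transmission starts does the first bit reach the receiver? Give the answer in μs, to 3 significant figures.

First bit experiences only propagation delay: d/s = 12000/200000000 = 60.0 μs.

60.0 μs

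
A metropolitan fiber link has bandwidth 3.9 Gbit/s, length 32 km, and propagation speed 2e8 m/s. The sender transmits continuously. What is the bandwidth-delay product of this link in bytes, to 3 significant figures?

78000 bytes

Propagation delay = 32000 / 200000000 = 0.00016 s.
BDP = R × t_prop = 3900000000 × 0.00016 = 624000 bits.
In bytes: 624000/8 = 78000 bytes.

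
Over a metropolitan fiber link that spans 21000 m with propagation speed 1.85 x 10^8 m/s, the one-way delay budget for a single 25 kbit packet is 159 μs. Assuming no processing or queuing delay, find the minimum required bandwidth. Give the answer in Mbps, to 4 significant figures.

Propagation delay = 21000 / 185000000 = 113.514 μs.
Transmission budget = 159 − 113.514 = 45.4865 μs.
R ≥ L / t_tx = 25000 bits / 4.54865e-05 s = 549.6 Mbps.

549.6 Mbps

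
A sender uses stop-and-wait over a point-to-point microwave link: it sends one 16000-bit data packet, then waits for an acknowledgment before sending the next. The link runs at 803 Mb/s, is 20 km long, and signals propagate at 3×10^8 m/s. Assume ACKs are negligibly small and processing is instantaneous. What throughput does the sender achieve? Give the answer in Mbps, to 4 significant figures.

t_tx = L/R = 16000/803000000 = 1.99253e-05 s.
t_prop = 20000/300000000 = 6.66667e-05 s; RTT = 0.000133333 s.
Cycle = t_tx + RTT = 0.000153259 s.
Throughput = L / cycle = 16000 / 0.000153259 = 104.4 Mbps.

104.4 Mbps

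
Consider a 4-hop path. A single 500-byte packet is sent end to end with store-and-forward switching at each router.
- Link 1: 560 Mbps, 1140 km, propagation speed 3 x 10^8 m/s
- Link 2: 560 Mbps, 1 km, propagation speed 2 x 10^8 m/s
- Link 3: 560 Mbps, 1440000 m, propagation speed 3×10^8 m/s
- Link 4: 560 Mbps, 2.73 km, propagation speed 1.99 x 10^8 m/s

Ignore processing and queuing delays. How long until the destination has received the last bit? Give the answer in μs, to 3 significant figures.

8650 μs

L = 500 × 8 = 4000 bits.
Transmission delay per hop = L/R = 4000/560000000 = 7.14286 μs; 4 hops → 28.5714 μs.
Propagation delays (d/s per hop): 3800, 5, 4800, 13.7186 μs; sum = 8618.72 μs.
End-to-end = 8650 μs.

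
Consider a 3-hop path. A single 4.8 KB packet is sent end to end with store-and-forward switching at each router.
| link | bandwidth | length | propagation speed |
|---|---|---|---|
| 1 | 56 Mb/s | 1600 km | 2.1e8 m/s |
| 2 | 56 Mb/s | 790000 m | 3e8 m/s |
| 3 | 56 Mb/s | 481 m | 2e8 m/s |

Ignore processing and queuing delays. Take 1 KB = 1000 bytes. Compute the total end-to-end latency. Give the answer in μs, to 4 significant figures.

12310 μs

L = 38400 bits.
Transmission delay per hop = L/R = 38400/56000000 = 685.714 μs; 3 hops → 2057.14 μs.
Propagation delays (d/s per hop): 7619.05, 2633.33, 2.405 μs; sum = 10254.8 μs.
End-to-end = 12310 μs.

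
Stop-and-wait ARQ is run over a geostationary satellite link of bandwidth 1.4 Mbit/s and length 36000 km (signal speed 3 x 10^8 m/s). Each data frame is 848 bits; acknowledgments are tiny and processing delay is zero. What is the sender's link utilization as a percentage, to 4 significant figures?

t_tx = L/R = 848/1400000 = 0.000605714 s.
t_prop = 36000000/300000000 = 0.12 s; RTT = 0.24 s.
Cycle = t_tx + RTT = 0.240606 s.
Utilization = t_tx / cycle = 0.000605714/0.240606 = 0.2517 %.

0.2517 %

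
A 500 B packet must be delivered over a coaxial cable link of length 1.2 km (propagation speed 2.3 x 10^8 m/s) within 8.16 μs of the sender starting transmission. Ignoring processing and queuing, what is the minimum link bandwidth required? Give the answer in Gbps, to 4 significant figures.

1.359 Gbps

L = 4000 bits.
Propagation delay = 1200 / 2.3e+08 = 5.21739 μs.
Transmission budget = 8.16 − 5.21739 = 2.94261 μs.
R ≥ L / t_tx = 4000 bits / 2.94261e-06 s = 1.359 Gbps.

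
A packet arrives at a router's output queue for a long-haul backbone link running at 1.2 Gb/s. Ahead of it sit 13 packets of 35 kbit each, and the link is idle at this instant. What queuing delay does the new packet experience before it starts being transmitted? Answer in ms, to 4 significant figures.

0.3792 ms

Each queued packet: L/R = 35000/1200000000 = 0.0291667 ms.
13 queued → 0.379167 ms.
Queuing delay = 0.3792 ms.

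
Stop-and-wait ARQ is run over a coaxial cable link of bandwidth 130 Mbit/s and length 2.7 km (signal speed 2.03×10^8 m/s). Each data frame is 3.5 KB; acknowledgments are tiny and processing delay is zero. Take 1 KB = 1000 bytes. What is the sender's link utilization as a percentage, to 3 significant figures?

89.0 %

t_tx = L/R = 28000/130000000 = 0.000215385 s.
t_prop = 2700/2.03e+08 = 1.33005e-05 s; RTT = 2.6601e-05 s.
Cycle = t_tx + RTT = 0.000241986 s.
Utilization = t_tx / cycle = 0.000215385/0.000241986 = 89.0 %.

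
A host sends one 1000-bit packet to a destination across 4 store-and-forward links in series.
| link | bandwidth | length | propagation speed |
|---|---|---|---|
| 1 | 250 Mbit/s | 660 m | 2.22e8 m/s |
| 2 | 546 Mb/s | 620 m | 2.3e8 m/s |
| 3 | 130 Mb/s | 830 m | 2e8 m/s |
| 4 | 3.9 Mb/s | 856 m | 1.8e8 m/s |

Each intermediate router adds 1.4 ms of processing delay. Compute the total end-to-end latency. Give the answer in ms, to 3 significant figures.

4.48 ms

Transmission delays (L/R per hop): 0.004, 0.0018315, 0.00769231, 0.25641 ms; sum = 0.269934 ms.
Propagation delays (d/s per hop): 0.00297297, 0.00269565, 0.00415, 0.00475556 ms; sum = 0.0145742 ms.
Processing at 3 router(s): 3 × 1.4 ms = 4.2 ms.
End-to-end = 4.48 ms.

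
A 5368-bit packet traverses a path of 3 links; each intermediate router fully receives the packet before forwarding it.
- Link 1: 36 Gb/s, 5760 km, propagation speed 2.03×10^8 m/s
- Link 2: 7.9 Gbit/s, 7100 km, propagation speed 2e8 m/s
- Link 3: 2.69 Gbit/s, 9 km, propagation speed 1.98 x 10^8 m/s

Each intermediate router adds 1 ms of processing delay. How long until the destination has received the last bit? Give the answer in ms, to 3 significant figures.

65.9 ms

Transmission delays (L/R per hop): 0.000149111, 0.000679494, 0.00199554 ms; sum = 0.00282414 ms.
Propagation delays (d/s per hop): 28.3744, 35.5, 0.0454545 ms; sum = 63.9198 ms.
Processing at 2 router(s): 2 × 1 ms = 2 ms.
End-to-end = 65.9 ms.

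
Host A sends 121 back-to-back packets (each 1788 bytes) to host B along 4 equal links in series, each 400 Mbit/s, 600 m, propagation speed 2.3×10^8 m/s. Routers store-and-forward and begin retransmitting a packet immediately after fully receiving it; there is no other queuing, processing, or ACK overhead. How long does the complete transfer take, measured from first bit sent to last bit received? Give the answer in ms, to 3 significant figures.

Per-hop transmission t_tx = L/R = 14304/400000000 = 0.03576 ms.
Per-hop propagation t_prop = 600/2.3e+08 = 0.0026087 ms.
Pipeline fill: first packet needs 4·t_tx to clear all hops; remaining 120 packets each add one t_tx.
Total = (4+121-1)·t_tx + 4·t_prop = 124·0.03576 + 4·0.0026087 = 4.44 ms.

4.44 ms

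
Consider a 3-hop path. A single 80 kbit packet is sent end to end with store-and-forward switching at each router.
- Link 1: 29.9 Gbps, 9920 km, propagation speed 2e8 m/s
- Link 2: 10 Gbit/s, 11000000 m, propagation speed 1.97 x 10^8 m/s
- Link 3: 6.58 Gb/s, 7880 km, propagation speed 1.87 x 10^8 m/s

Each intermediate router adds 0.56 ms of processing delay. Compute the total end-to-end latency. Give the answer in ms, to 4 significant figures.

L = 80000 bits.
Transmission delays (L/R per hop): 0.00267559, 0.008, 0.0121581 ms; sum = 0.0228336 ms.
Propagation delays (d/s per hop): 49.6, 55.8376, 42.139 ms; sum = 147.577 ms.
Processing at 2 router(s): 2 × 0.56 ms = 1.12 ms.
End-to-end = 148.7 ms.

148.7 ms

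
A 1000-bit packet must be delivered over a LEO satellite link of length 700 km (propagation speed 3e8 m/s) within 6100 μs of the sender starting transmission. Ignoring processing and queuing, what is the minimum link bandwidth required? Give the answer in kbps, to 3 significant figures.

Propagation delay = 700000 / 300000000 = 2333.33 μs.
Transmission budget = 6100 − 2333.33 = 3766.67 μs.
R ≥ L / t_tx = 1000 bits / 0.00376667 s = 265 kbps.

265 kbps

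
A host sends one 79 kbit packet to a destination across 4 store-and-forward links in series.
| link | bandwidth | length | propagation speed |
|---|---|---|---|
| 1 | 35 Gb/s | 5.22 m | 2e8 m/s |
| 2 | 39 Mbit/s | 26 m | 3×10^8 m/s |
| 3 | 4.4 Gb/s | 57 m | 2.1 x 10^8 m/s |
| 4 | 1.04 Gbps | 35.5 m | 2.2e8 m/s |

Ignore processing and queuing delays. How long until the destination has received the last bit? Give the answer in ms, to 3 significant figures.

L = 79000 bits.
Transmission delays (L/R per hop): 0.00225714, 2.02564, 0.0179545, 0.0759615 ms; sum = 2.12181 ms.
Propagation delays (d/s per hop): 2.61e-05, 8.66667e-05, 0.000271429, 0.000161364 ms; sum = 0.000545559 ms.
End-to-end = 2.12 ms.

2.12 ms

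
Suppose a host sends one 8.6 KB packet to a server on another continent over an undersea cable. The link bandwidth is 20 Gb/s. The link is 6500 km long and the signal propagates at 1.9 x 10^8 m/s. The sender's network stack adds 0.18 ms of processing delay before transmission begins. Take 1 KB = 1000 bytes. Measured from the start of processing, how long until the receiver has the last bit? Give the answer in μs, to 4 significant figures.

L = 68800 bits.
Transmission delay = L/R = 68800 / 20000000000 = 3.44 μs.
Propagation delay = d/s = 6500000 m / 190000000 m/s = 34210.5 μs.
Plus processing delay 0.18 ms = 180 μs.
Total = 34390 μs.

34390 μs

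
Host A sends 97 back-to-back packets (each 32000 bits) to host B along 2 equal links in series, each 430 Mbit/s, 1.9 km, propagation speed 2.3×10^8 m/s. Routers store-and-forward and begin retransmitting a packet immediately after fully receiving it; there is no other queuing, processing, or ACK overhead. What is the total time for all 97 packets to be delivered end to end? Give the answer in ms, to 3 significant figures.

7.31 ms

Per-hop transmission t_tx = L/R = 32000/430000000 = 0.0744186 ms.
Per-hop propagation t_prop = 1900/2.3e+08 = 0.00826087 ms.
Pipeline fill: first packet needs 2·t_tx to clear all hops; remaining 96 packets each add one t_tx.
Total = (2+97-1)·t_tx + 2·t_prop = 98·0.0744186 + 2·0.00826087 = 7.31 ms.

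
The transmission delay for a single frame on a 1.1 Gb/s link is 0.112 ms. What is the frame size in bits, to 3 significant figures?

L = R × t_tx = 1100000000 b/s × 0.000112 s = 123200 bits.

123000 bits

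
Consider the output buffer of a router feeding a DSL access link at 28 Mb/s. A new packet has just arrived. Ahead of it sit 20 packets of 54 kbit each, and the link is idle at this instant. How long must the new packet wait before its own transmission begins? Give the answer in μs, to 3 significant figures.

38600 μs

Each queued packet: L/R = 54000/28000000 = 1928.57 μs.
20 queued → 38571.4 μs.
Queuing delay = 38600 μs.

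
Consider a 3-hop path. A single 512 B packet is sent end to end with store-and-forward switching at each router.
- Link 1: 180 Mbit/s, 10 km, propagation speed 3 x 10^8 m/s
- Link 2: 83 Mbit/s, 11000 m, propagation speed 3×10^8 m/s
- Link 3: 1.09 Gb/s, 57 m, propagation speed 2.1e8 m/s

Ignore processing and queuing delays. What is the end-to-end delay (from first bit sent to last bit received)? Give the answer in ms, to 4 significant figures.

0.1461 ms

L = 512 × 8 = 4096 bits.
Transmission delays (L/R per hop): 0.0227556, 0.0493494, 0.0037578 ms; sum = 0.0758628 ms.
Propagation delays (d/s per hop): 0.0333333, 0.0366667, 0.000271429 ms; sum = 0.0702714 ms.
End-to-end = 0.1461 ms.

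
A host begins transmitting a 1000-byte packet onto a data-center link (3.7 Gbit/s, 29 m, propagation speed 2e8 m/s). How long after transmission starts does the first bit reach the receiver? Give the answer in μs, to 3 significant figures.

0.145 μs

First bit experiences only propagation delay: d/s = 29/200000000 = 0.145 μs.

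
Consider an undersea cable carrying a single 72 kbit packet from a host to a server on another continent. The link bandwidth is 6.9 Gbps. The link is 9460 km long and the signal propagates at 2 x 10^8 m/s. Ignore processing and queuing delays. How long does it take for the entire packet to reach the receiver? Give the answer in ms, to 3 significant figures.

47.3 ms

L = 72000 bits.
Transmission delay = L/R = 72000 / 6900000000 = 0.0104348 ms.
Propagation delay = d/s = 9460000 m / 200000000 m/s = 47.3 ms.
Total = 47.3 ms.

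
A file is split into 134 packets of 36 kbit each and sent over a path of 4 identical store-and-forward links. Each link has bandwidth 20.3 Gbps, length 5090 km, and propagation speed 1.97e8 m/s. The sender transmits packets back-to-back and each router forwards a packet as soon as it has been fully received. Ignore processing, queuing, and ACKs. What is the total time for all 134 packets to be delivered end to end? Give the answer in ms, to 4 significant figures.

103.6 ms

Per-hop transmission t_tx = L/R = 36000/20300000000 = 0.0017734 ms.
Per-hop propagation t_prop = 5090000/197000000 = 25.8376 ms.
Pipeline fill: first packet needs 4·t_tx to clear all hops; remaining 133 packets each add one t_tx.
Total = (4+134-1)·t_tx + 4·t_prop = 137·0.0017734 + 4·25.8376 = 103.6 ms.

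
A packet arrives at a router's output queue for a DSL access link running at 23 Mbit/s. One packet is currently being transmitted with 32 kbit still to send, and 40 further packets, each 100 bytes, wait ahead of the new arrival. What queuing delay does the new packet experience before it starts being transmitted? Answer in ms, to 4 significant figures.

2.783 ms

Each queued packet: L/R = 800/23000000 = 0.0347826 ms.
40 queued → 1.3913 ms.
Plus remaining 32000 bits of current packet: 1.3913 ms.
Queuing delay = 2.783 ms.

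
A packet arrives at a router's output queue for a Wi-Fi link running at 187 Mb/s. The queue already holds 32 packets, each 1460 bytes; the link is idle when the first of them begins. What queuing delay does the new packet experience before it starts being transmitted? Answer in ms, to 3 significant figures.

Each queued packet: L/R = 11680/187000000 = 0.0624599 ms.
32 queued → 1.99872 ms.
Queuing delay = 2.00 ms.

2.00 ms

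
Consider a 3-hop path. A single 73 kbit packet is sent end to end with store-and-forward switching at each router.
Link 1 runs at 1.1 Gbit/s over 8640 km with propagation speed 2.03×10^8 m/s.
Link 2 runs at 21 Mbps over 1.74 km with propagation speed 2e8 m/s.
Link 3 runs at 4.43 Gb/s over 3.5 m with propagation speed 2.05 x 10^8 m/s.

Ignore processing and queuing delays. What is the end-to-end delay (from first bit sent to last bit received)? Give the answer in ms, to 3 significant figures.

46.1 ms

L = 73000 bits.
Transmission delays (L/R per hop): 0.0663636, 3.47619, 0.0164786 ms; sum = 3.55903 ms.
Propagation delays (d/s per hop): 42.5616, 0.0087, 1.70732e-05 ms; sum = 42.5703 ms.
End-to-end = 46.1 ms.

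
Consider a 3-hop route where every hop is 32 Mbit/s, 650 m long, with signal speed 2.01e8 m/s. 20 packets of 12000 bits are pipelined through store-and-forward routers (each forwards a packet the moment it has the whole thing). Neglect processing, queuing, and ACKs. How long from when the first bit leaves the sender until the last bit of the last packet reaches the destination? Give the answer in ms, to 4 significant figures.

8.260 ms

Per-hop transmission t_tx = L/R = 12000/32000000 = 0.375 ms.
Per-hop propagation t_prop = 650/2.01e+08 = 0.00323383 ms.
Pipeline fill: first packet needs 3·t_tx to clear all hops; remaining 19 packets each add one t_tx.
Total = (3+20-1)·t_tx + 3·t_prop = 22·0.375 + 3·0.00323383 = 8.260 ms.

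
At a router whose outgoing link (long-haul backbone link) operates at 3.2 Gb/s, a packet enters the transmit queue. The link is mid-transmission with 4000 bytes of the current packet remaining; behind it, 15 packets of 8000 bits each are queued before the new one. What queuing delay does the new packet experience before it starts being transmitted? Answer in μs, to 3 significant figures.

Each queued packet: L/R = 8000/3200000000 = 2.5 μs.
15 queued → 37.5 μs.
Plus remaining 32000 bits of current packet: 10 μs.
Queuing delay = 47.5 μs.

47.5 μs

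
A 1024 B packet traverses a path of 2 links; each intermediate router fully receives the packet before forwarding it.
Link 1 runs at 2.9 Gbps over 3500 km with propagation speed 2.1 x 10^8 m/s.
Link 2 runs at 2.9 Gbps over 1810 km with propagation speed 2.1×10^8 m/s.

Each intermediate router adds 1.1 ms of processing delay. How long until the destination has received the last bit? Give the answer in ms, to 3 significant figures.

L = 1024 × 8 = 8192 bits.
Transmission delay per hop = L/R = 8192/2900000000 = 0.00282483 ms; 2 hops → 0.00564966 ms.
Propagation delays (d/s per hop): 16.6667, 8.61905 ms; sum = 25.2857 ms.
Processing at 1 router(s): 1 × 1.1 ms = 1.1 ms.
End-to-end = 26.4 ms.

26.4 ms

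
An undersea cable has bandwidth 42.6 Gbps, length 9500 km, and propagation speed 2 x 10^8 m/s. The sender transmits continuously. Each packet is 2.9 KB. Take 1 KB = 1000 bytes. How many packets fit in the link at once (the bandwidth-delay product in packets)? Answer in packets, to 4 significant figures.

87220 packets

Propagation delay = 9500000 / 200000000 = 0.0475 s.
BDP = R × t_prop = 42600000000 × 0.0475 = 2023500000 bits.
In packets of 23200 bits: 87220 packets.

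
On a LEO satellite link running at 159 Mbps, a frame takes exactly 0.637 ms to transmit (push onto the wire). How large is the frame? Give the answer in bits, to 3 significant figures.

101000 bits

L = R × t_tx = 159000000 b/s × 0.000637 s = 101283 bits.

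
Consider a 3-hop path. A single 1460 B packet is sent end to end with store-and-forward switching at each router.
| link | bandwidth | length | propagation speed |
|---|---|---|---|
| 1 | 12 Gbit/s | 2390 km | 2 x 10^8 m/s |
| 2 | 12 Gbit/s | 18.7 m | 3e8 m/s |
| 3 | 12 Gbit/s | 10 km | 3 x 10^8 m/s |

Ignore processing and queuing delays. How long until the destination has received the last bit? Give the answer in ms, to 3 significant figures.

L = 1460 × 8 = 11680 bits.
Transmission delay per hop = L/R = 11680/12000000000 = 0.000973333 ms; 3 hops → 0.00292 ms.
Propagation delays (d/s per hop): 11.95, 6.23333e-05, 0.0333333 ms; sum = 11.9834 ms.
End-to-end = 12.0 ms.

12.0 ms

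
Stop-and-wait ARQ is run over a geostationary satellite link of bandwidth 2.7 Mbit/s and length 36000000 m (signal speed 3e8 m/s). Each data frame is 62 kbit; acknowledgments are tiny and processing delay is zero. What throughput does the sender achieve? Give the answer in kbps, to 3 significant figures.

236 kbps

t_tx = L/R = 62000/2700000 = 0.022963 s.
t_prop = 36000000/300000000 = 0.12 s; RTT = 0.24 s.
Cycle = t_tx + RTT = 0.262963 s.
Throughput = L / cycle = 62000 / 0.262963 = 236 kbps.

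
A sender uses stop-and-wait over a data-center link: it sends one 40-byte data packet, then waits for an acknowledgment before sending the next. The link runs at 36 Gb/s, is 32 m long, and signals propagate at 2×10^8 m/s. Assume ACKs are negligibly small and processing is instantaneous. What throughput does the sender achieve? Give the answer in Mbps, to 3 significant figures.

t_tx = L/R = 320/36000000000 = 8.88889e-09 s.
t_prop = 32/200000000 = 1.6e-07 s; RTT = 3.2e-07 s.
Cycle = t_tx + RTT = 3.28889e-07 s.
Throughput = L / cycle = 320 / 3.28889e-07 = 973 Mbps.

973 Mbps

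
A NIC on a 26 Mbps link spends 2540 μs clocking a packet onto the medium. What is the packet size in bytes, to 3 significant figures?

8260 bytes

L = R × t_tx = 26000000 b/s × 0.00254 s = 66040 bits.
In bytes: 66040 / 8 = 8260 bytes.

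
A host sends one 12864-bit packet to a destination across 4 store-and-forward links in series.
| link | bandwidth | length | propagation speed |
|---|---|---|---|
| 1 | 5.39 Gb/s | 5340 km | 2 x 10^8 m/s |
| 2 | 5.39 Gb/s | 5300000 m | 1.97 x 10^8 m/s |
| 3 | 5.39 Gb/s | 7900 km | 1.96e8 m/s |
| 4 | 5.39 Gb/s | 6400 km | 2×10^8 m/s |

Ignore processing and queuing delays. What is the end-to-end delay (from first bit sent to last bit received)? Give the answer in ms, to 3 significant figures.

126 ms

Transmission delay per hop = L/R = 12864/5390000000 = 0.00238664 ms; 4 hops → 0.00954657 ms.
Propagation delays (d/s per hop): 26.7, 26.9036, 40.3061, 32 ms; sum = 125.91 ms.
End-to-end = 126 ms.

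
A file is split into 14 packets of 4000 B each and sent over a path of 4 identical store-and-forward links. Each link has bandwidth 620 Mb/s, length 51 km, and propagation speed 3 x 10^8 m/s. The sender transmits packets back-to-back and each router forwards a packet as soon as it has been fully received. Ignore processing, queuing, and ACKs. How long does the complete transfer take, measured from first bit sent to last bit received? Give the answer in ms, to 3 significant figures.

1.56 ms

Per-hop transmission t_tx = L/R = 32000/620000000 = 0.0516129 ms.
Per-hop propagation t_prop = 51000/300000000 = 0.17 ms.
Pipeline fill: first packet needs 4·t_tx to clear all hops; remaining 13 packets each add one t_tx.
Total = (4+14-1)·t_tx + 4·t_prop = 17·0.0516129 + 4·0.17 = 1.56 ms.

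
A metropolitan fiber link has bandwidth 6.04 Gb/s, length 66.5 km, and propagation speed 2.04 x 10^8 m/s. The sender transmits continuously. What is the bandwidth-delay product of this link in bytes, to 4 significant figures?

Propagation delay = 66500 / 204000000 = 0.00032598 s.
BDP = R × t_prop = 6040000000 × 0.00032598 = 1968920 bits.
In bytes: 1968920/8 = 246100 bytes.

246100 bytes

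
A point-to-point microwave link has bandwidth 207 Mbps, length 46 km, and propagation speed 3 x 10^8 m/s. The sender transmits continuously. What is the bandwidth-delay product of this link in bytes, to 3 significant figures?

Propagation delay = 46000 / 300000000 = 0.000153333 s.
BDP = R × t_prop = 207000000 × 0.000153333 = 31740 bits.
In bytes: 31740/8 = 3970 bytes.

3970 bytes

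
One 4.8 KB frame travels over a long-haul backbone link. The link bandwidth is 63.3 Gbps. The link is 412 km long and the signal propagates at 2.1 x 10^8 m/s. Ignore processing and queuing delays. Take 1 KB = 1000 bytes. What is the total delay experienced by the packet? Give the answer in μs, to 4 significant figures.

1963 μs

L = 38400 bits.
Transmission delay = L/R = 38400 / 63300000000 = 0.606635 μs.
Propagation delay = d/s = 412000 m / 210000000 m/s = 1961.9 μs.
Total = 1963 μs.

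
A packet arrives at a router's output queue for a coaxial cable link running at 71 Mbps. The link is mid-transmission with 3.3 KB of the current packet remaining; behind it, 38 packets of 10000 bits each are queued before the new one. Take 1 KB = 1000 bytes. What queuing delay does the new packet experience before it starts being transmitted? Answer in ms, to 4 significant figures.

Each queued packet: L/R = 10000/71000000 = 0.140845 ms.
38 queued → 5.35211 ms.
Plus remaining 26400 bits of current packet: 0.371831 ms.
Queuing delay = 5.724 ms.

5.724 ms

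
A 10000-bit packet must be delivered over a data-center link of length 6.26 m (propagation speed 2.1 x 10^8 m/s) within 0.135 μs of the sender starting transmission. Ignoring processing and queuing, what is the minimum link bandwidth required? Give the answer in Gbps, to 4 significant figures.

95.07 Gbps

Propagation delay = 6.26 / 210000000 = 0.0298095 μs.
Transmission budget = 0.135 − 0.0298095 = 0.10519 μs.
R ≥ L / t_tx = 10000 bits / 1.0519e-07 s = 95.07 Gbps.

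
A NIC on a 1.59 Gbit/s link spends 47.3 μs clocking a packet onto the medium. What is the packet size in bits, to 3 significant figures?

75200 bits

L = R × t_tx = 1590000000 b/s × 4.73e-05 s = 75207 bits.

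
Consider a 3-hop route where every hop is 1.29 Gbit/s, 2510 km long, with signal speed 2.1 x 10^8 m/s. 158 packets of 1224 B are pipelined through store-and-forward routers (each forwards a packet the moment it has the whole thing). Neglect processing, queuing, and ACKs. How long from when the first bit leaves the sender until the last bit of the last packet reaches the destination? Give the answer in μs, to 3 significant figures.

37100 μs

Per-hop transmission t_tx = L/R = 9792/1290000000 = 7.5907 μs.
Per-hop propagation t_prop = 2510000/210000000 = 11952.4 μs.
Pipeline fill: first packet needs 3·t_tx to clear all hops; remaining 157 packets each add one t_tx.
Total = (3+158-1)·t_tx + 3·t_prop = 160·7.5907 + 3·11952.4 = 37100 μs.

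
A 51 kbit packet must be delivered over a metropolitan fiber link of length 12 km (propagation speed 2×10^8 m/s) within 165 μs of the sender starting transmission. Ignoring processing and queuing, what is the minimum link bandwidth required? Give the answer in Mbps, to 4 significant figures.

485.7 Mbps

Propagation delay = 12000 / 200000000 = 60 μs.
Transmission budget = 165 − 60 = 105 μs.
R ≥ L / t_tx = 51000 bits / 0.000105 s = 485.7 Mbps.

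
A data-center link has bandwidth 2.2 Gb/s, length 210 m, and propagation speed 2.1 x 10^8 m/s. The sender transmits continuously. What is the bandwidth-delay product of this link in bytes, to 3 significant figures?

Propagation delay = 210 / 210000000 = 1e-06 s.
BDP = R × t_prop = 2200000000 × 1e-06 = 2200 bits.
In bytes: 2200/8 = 275 bytes.

275 bytes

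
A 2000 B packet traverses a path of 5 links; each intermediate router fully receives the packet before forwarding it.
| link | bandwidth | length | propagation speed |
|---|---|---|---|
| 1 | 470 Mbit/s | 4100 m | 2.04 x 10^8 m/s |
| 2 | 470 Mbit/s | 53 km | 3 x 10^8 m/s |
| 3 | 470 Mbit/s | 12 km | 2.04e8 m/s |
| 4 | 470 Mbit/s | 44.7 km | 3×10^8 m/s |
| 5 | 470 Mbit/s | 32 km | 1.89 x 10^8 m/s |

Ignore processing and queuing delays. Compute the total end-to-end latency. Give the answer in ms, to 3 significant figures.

L = 2000 × 8 = 16000 bits.
Transmission delay per hop = L/R = 16000/470000000 = 0.0340426 ms; 5 hops → 0.170213 ms.
Propagation delays (d/s per hop): 0.020098, 0.176667, 0.0588235, 0.149, 0.169312 ms; sum = 0.5739 ms.
End-to-end = 0.744 ms.

0.744 ms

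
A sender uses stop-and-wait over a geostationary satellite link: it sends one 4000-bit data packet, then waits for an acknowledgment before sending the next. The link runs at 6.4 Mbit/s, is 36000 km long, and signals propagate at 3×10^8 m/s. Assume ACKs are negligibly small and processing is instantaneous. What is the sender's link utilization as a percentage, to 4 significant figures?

0.2597 %

t_tx = L/R = 4000/6400000 = 0.000625 s.
t_prop = 36000000/300000000 = 0.12 s; RTT = 0.24 s.
Cycle = t_tx + RTT = 0.240625 s.
Utilization = t_tx / cycle = 0.000625/0.240625 = 0.2597 %.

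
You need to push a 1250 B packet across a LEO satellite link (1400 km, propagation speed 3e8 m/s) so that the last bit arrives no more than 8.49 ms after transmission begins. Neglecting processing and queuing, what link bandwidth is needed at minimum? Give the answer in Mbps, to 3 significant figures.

2.62 Mbps

L = 10000 bits.
Propagation delay = 1400000 / 300000000 = 4.66667 ms.
Transmission budget = 8.49 − 4.66667 = 3.82333 ms.
R ≥ L / t_tx = 10000 bits / 0.00382333 s = 2.62 Mbps.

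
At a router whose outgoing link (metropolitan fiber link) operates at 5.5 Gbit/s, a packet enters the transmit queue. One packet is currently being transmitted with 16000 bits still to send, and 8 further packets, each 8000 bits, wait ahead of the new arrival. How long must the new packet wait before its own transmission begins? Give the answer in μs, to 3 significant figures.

Each queued packet: L/R = 8000/5500000000 = 1.45455 μs.
8 queued → 11.6364 μs.
Plus remaining 16000 bits of current packet: 2.90909 μs.
Queuing delay = 14.5 μs.

14.5 μs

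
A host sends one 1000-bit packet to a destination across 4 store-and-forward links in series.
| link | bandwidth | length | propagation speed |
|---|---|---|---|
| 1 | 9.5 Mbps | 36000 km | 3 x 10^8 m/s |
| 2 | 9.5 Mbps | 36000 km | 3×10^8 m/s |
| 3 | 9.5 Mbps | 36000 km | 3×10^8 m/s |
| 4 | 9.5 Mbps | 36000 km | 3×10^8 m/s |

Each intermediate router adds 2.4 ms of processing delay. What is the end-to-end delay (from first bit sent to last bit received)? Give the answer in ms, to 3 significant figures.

Transmission delay per hop = L/R = 1000/9500000 = 0.105263 ms; 4 hops → 0.421053 ms.
Propagation delays (d/s per hop): 120, 120, 120, 120 ms; sum = 480 ms.
Processing at 3 router(s): 3 × 2.4 ms = 7.2 ms.
End-to-end = 488 ms.

488 ms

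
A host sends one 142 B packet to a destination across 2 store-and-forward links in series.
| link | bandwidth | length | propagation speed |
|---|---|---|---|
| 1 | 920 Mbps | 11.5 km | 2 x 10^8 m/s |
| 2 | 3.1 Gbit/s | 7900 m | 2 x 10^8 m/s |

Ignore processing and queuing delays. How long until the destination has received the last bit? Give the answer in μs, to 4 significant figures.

98.60 μs

L = 142 × 8 = 1136 bits.
Transmission delays (L/R per hop): 1.23478, 0.366452 μs; sum = 1.60123 μs.
Propagation delays (d/s per hop): 57.5, 39.5 μs; sum = 97 μs.
End-to-end = 98.60 μs.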